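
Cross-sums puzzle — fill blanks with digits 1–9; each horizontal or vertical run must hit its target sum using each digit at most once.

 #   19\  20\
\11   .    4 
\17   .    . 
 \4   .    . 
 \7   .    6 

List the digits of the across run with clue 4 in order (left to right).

3 1

17 in 2 cells must be {8,9}; 4 in 2 cells must be {1,3}.
R1C1 = 11 − 4 = 7 completes the 11 across.
R4C1 = 7 − 6 = 1 completes the 7 across.
R3C1 = 3: the only remaining digit allowed by both the 4 across and the 19 down.
R3C2 = 4 − 3 = 1 completes the 4 across.
R2C1 = 19 − 11 = 8 completes the 19 down.
R2C2 = 17 − 8 = 9 completes the 17 across.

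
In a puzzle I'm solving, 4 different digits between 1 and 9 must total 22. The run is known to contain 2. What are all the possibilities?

{2,3,8,9}; {2,4,7,9}; {2,5,6,9}; {2,5,7,8}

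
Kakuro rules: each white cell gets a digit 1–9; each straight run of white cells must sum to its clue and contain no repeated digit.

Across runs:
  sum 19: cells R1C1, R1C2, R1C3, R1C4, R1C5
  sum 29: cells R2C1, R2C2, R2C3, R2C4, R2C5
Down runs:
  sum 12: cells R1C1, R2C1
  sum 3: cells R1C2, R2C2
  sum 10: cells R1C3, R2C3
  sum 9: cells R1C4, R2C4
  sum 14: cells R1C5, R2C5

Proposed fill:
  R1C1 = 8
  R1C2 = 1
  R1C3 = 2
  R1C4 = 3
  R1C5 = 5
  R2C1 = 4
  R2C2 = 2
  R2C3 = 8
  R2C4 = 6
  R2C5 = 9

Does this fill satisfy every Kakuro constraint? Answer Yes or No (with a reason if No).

Yes

Across: 8+1+2+3+5=19; 4+2+8+6+9=29. Down: 8+4=12; 1+2=3; 2+8=10; 3+6=9; 5+9=14. No digit repeats within any run.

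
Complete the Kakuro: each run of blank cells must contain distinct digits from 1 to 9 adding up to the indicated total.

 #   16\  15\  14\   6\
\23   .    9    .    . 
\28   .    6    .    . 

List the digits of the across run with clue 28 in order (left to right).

16 in 2 cells must be {7,9}.
Given what's placed, R1C1 must be 7 to fit the 23 across and 16 down.
R2C1 = 16 − 7 = 9 completes the 16 down.
R2C4 = 5: the only remaining digit allowed by both the 28 across and the 6 down.
R1C4 = 6 − 5 = 1 completes the 6 down.
R2C3 = 28 − 20 = 8 completes the 28 across.
R1C3 = 23 − 17 = 6 completes the 23 across.

9 6 8 5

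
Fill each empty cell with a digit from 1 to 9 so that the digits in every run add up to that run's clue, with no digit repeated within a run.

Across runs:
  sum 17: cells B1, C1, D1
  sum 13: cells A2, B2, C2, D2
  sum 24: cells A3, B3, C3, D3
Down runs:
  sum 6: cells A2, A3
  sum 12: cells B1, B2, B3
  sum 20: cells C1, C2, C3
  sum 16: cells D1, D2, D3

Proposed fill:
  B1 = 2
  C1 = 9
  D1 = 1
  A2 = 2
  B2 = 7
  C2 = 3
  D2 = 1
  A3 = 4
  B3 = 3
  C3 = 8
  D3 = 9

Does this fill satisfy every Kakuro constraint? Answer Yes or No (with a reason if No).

No — the down run D1–D3 sums to 11, not 16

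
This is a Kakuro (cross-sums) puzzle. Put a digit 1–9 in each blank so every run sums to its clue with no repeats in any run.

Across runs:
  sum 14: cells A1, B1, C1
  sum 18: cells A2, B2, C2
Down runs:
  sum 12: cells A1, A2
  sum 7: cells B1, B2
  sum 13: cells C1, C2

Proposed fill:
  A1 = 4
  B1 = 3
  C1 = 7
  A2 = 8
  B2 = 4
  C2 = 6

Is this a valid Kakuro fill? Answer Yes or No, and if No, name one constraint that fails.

Yes

Across: 4+3+7=14; 8+4+6=18. Down: 4+8=12; 3+4=7; 7+6=13. No digit repeats within any run.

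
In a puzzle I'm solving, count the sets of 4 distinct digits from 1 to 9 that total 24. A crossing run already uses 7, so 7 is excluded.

4

4 distinct digits from 1–9 sum between 10 and 30.
Dropping sets that contain 7.
Enumerating: {1,6,8,9}, {2,5,8,9}, {3,4,8,9}, {4,5,6,9}.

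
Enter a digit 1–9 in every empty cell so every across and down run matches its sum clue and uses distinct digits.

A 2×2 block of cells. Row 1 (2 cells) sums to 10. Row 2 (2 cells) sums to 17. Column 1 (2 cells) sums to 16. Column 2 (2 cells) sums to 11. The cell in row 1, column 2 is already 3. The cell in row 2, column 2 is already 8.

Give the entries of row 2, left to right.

9, 8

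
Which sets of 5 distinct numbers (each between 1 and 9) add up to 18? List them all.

{1,2,3,4,8}; {1,2,3,5,7}; {1,2,4,5,6}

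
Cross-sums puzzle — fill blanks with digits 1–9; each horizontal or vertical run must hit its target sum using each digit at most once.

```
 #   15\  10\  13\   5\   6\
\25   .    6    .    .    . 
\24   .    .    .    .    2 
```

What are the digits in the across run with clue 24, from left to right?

R1C5 = 6 − 2 = 4 completes the 6 down.
R2C2 = 10 − 6 = 4 completes the 10 down.
Nothing is forced directly, so branch on R2C4, whose candidates are 1 or 3. If R2C4 = 1: then R1C4 would have to be in {1,2,3,5,7,8,9} for the 25 across but in {4} for the 5 down — contradiction. So R2C4 = 3.
R1C4 = 5 − 3 = 2 completes the 5 down.
R1C1 = 8: the only remaining digit allowed by both the 25 across and the 15 down.
R1C3 = 25 − 20 = 5 completes the 25 across.
R2C1 = 15 − 8 = 7 completes the 15 down.
R2C3 = 24 − 16 = 8 completes the 24 across.

7, 4, 8, 3, 2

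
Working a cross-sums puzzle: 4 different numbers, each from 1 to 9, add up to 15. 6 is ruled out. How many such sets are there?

4 distinct digits from 1–9 sum between 10 and 30.
Dropping sets that contain 6.
Enumerating: {1,2,3,9}, {1,2,4,8}, {1,2,5,7}, {1,3,4,7}.

4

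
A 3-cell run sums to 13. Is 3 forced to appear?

Counterexample: {1,4,8} sums to 13 without using 3.

No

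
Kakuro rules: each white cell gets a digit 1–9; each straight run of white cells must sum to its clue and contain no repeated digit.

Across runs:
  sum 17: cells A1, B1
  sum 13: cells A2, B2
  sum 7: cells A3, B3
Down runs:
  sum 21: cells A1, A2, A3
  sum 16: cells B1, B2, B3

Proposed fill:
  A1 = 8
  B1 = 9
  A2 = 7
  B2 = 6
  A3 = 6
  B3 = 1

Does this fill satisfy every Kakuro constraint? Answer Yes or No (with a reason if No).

Yes

Across: 8+9=17; 7+6=13; 6+1=7. Down: 8+7+6=21; 9+6+1=16. No digit repeats within any run.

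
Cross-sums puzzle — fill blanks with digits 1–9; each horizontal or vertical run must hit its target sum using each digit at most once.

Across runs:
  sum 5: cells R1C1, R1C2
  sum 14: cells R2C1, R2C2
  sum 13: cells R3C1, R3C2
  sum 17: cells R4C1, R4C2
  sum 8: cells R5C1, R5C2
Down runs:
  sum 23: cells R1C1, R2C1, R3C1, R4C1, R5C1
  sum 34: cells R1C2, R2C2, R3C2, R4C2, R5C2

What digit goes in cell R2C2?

17 in 2 cells must be {8,9}; 34 in 5 cells must be {4,6,7,8,9}.
Only 4 fits R1C2 under both its across sum 5 and down sum 34.
R1C1 = 5 − 4 = 1 completes the 5 across.
Nothing is forced directly, so branch on R5C2, whose candidates are 6 or 7. If R5C2 = 7: then R5C1 would have to be in {1} for the 8 across but in {2,3,4,5,6,7,8,9} for the 23 down — contradiction. So R5C2 = 6.
R5C1 = 8 − 6 = 2 completes the 8 across.
No cell is forced outright now. R2C2 can only be 8 or 9 (the digits allowed by both its 14 across and its 34 down). If R2C2 = 8: that forces R2C1 = 6, R4C1 = 9, after which R4C2 would have to be in {8} for the 17 across but in {7,9} for the 34 down — contradiction. So R2C2 = 9.

9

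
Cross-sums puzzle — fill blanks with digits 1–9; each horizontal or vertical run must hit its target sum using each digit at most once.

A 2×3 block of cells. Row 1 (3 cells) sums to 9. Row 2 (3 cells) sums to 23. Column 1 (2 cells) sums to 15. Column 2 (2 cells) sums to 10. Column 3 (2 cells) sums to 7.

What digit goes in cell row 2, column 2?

8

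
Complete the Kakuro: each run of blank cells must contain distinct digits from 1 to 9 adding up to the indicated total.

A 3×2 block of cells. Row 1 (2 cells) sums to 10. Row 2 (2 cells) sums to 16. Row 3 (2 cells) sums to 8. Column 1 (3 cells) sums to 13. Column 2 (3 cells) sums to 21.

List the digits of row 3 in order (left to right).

16 in 2 cells must be {7,9}.
Nothing is forced directly, so branch on (3,2), whose candidates are 5 or 6 or 7. If (3,2) = 6: that forces (2,2) = 7, (3,1) = 2, (1,2) = 8, after which (2,1) would have to be in {9} for the 16 across but in {3,4,5,6,7,8} for the 13 down — contradiction. If (3,2) = 7: that forces (2,2) = 9, (3,1) = 1, after which (1,2) would have to be in {1,2,3,4,6,7,8,9} for the 10 across but in {5} for the 21 down — contradiction. So (3,2) = 5.
(3,1) = 8 − 5 = 3 completes the 8 across.
Given what's placed, (2,1) must be 9 to fit the 16 across and 13 down.
(2,2) = 16 − 9 = 7 completes the 16 across.
(1,1) = 13 − 12 = 1 completes the 13 down.
(1,2) = 10 − 1 = 9 completes the 10 across.

3, 5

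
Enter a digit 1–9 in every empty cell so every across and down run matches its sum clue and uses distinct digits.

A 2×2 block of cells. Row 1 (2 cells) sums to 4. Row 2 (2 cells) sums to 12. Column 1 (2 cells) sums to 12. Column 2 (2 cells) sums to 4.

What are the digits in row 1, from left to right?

4 in 2 cells must be {1,3}.
The 4 across and the 12 down share only 3, so (1,1) = 3.
(1,2) = 4 − 3 = 1 completes the 4 across.
(2,1) = 12 − 3 = 9 completes the 12 down.
(2,2) = 12 − 9 = 3 completes the 12 across.

3 1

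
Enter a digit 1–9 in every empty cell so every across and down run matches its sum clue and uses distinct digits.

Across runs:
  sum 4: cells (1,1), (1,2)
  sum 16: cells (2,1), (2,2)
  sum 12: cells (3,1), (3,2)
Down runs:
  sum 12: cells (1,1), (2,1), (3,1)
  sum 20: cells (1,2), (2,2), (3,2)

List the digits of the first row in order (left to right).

4 in 2 cells must be {1,3}; 16 in 2 cells must be {7,9}.
The 4 across and the 20 down share only 3, so (1,2) = 3.
Given what's placed, (2,2) must be 9 to fit the 16 across and 20 down.
(3,2) = 20 − 12 = 8 completes the 20 down.
(1,1) = 4 − 3 = 1 completes the 4 across.
(2,1) = 16 − 9 = 7 completes the 16 across.
(3,1) = 12 − 8 = 4 completes the 12 across.

1, 3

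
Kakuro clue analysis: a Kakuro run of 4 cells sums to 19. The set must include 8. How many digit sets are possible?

4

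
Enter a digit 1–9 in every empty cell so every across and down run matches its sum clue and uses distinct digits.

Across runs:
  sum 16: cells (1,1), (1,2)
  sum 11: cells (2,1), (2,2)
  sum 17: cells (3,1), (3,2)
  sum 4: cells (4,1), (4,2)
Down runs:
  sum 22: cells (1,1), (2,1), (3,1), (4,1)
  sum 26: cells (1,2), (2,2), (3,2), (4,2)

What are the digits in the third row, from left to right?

9, 8

16 in 2 cells must be {7,9}; 17 in 2 cells must be {8,9}; 4 in 2 cells must be {1,3}.
Only 3 fits (4,2) under both its across sum 4 and down sum 26.
Given what's placed, (1,2) must be 9 to fit the 16 across and 26 down.
(3,2) = 8: the only remaining digit allowed by both the 17 across and the 26 down.
(4,1) = 4 − 3 = 1 completes the 4 across.
(1,1) = 16 − 9 = 7 completes the 16 across.
(2,2) = 26 − 20 = 6 completes the 26 down.
(3,1) = 17 − 8 = 9 completes the 17 across.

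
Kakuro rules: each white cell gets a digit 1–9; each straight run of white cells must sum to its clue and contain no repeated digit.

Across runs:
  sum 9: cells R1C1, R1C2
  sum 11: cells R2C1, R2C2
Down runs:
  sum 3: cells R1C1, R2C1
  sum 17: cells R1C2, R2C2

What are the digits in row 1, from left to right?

1 8

3 in 2 cells must be {1,2}; 17 in 2 cells must be {8,9}.
The 9 across and the 17 down share only 8, so R1C2 = 8.
The 11 across and the 3 down share only 2, so R2C1 = 2.
R2C2 = 11 − 2 = 9 completes the 11 across.
R1C1 = 9 − 8 = 1 completes the 9 across.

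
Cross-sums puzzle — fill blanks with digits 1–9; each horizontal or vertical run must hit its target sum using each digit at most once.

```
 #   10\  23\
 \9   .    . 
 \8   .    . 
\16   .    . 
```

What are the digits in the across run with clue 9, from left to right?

1, 8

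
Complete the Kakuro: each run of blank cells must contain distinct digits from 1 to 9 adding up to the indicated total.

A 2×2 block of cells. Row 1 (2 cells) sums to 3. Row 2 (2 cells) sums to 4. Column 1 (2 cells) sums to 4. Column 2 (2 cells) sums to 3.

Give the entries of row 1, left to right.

1 2

3 in 2 cells must be {1,2}; 4 in 2 cells must be {1,3}.
The 3 across and the 4 down share only 1, so (1,1) = 1.
(1,2) = 3 − 1 = 2 completes the 3 across.
(2,1) = 4 − 1 = 3 completes the 4 down.
(2,2) = 4 − 3 = 1 completes the 4 across.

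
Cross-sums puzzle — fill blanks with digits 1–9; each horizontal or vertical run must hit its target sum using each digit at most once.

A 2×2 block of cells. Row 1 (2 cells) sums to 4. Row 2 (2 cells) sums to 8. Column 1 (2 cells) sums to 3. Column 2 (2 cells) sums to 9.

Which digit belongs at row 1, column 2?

3

4 in 2 cells must be {1,3}; 3 in 2 cells must be {1,2}.
The 4 across and the 3 down share only 1, so (1,1) = 1.
(1,2) = 4 − 1 = 3 completes the 4 across.
(2,1) = 3 − 1 = 2 completes the 3 down.
(2,2) = 8 − 2 = 6 completes the 8 across.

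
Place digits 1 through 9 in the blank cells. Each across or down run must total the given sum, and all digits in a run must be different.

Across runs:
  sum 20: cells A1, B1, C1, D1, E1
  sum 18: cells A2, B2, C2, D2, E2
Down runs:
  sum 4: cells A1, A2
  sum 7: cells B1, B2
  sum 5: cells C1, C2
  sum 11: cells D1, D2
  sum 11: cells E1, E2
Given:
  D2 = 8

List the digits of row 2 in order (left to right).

3 2 1 8 4

4 in 2 cells must be {1,3}.
D1 = 11 − 8 = 3 completes the 11 down.
Given what's placed, A1 must be 1 to fit the 20 across and 4 down.
A2 = 4 − 1 = 3 completes the 4 down.
No cell is forced outright now. C1 can only be 2 or 4 (the digits allowed by both its 20 across and its 5 down). If C1 = 2: then C2 would have to be in {1,2,4} for the 18 across but in {3} for the 5 down — contradiction. So C1 = 4.
Given what's placed, B1 must be 5 to fit the 20 across and 7 down.
E1 = 20 − 13 = 7 completes the 20 across.
B2 = 7 − 5 = 2 completes the 7 down.
C2 = 5 − 4 = 1 completes the 5 down.
E2 = 18 − 14 = 4 completes the 18 across.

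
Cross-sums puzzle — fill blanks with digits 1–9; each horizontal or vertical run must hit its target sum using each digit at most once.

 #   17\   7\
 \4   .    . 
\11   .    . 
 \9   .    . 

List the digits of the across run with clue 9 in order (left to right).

5 4

4 in 2 cells must be {1,3}; 7 in 3 cells must be {1,2,4}.
The 4 across and the 7 down share only 1, so R1C2 = 1.
R1C1 = 4 − 1 = 3 completes the 4 across.
Nothing is forced directly, so branch on R2C2, whose candidates are 2 or 4. If R2C2 = 4: then R2C1 would have to be in {7} for the 11 across but in {5,6,8,9} for the 17 down — contradiction. So R2C2 = 2.
R2C1 = 11 − 2 = 9 completes the 11 across.
R3C1 = 17 − 12 = 5 completes the 17 down.
R3C2 = 9 − 5 = 4 completes the 9 across.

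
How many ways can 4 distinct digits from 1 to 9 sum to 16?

8

4 distinct digits from 1–9 sum between 10 and 30.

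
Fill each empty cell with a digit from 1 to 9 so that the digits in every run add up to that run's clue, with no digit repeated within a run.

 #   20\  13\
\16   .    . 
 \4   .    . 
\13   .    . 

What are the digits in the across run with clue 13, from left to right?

8, 5

16 in 2 cells must be {7,9}; 4 in 2 cells must be {1,3}.
The 4 across and the 20 down share only 3, so R2C1 = 3.
R2C2 = 4 − 3 = 1 completes the 4 across.
Given what's placed, R1C1 must be 9 to fit the 16 across and 20 down.
R1C2 = 16 − 9 = 7 completes the 16 across.
R3C1 = 20 − 12 = 8 completes the 20 down.
R3C2 = 13 − 8 = 5 completes the 13 across.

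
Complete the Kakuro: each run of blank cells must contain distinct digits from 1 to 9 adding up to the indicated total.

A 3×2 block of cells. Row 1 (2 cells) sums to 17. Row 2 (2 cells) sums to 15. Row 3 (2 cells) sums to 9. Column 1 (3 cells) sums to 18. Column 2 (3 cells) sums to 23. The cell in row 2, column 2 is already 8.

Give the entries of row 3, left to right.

3 6

17 in 2 cells must be {8,9}; 23 in 3 cells must be {6,8,9}.
(1,2) = 9: the only remaining digit allowed by both the 17 across and the 23 down.
(2,1) = 15 − 8 = 7 completes the 15 across.
(3,2) = 23 − 17 = 6 completes the 23 down.
(1,1) = 17 − 9 = 8 completes the 17 across.
(3,1) = 9 − 6 = 3 completes the 9 across.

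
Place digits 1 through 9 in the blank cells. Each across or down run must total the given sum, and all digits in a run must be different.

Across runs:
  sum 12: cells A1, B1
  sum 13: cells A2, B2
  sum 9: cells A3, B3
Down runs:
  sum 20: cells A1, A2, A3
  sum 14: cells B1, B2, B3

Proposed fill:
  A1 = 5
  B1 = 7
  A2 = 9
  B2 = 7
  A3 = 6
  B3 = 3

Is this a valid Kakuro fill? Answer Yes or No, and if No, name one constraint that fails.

No — the across run A2–B2 sums to 16, not 13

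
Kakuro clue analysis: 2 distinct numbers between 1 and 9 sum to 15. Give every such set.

{6,9}; {7,8}

2 distinct digits from 1–9 sum between 3 and 17.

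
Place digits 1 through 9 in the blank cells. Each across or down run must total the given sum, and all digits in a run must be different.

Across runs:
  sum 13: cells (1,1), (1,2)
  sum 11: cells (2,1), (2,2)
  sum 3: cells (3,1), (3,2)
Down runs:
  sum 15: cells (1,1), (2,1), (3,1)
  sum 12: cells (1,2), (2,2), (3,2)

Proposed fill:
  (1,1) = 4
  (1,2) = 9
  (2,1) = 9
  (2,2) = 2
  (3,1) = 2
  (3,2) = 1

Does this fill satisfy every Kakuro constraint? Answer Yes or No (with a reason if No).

Across: 4+9=13; 9+2=11; 2+1=3. Down: 4+9+2=15; 9+2+1=12. No digit repeats within any run.

Yes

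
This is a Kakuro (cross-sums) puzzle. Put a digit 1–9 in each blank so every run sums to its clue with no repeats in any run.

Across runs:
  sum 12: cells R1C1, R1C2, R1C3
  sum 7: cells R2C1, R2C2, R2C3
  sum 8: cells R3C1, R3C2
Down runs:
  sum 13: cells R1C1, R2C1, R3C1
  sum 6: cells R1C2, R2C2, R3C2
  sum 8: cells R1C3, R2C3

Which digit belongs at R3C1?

7 in 3 cells must be {1,2,4}; 6 in 3 cells must be {1,2,3}.
Nothing is forced directly, so branch on R2C2, whose candidates are 1 or 2. If R2C2 = 1: that forces R2C3 = 2, R1C3 = 6, R2C1 = 4, R1C2 = 2, R3C2 = 3, after which R1C1 would have to be in {4} for the 12 across but in {1,2,3,6,7,8} for the 13 down — contradiction. So R2C2 = 2.
Given what's placed, R2C3 must be 1 to fit the 7 across and 8 down.
R1C3 = 8 − 1 = 7 completes the 8 down.
R2C1 = 7 − 3 = 4 completes the 7 across.
No cell is forced outright now. R1C2 can only be 1 or 3 (the digits allowed by both its 12 across and its 6 down). If R1C2 = 1: then R1C1 would have to be in {4} for the 12 across but in {1,2,3,6,7,8} for the 13 down — contradiction. So R1C2 = 3.
R1C1 = 12 − 10 = 2 completes the 12 across.
R3C1 = 13 − 6 = 7 completes the 13 down.

7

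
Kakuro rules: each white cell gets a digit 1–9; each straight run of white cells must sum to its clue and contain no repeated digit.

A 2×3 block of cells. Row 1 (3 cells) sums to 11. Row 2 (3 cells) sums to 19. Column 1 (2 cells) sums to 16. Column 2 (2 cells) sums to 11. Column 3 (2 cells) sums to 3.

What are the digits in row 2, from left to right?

9 8 2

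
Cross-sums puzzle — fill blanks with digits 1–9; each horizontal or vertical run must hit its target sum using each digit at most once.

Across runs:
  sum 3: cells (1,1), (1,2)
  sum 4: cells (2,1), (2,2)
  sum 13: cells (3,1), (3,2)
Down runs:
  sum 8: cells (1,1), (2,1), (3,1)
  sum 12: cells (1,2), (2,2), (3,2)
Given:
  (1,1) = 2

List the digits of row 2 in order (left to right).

3 in 2 cells must be {1,2}; 4 in 2 cells must be {1,3}.
(1,2) = 3 − 2 = 1 completes the 3 across.
Given what's placed, (2,1) must be 1 to fit the 4 across and 8 down.
(2,2) = 4 − 1 = 3 completes the 4 across.
(3,1) = 8 − 3 = 5 completes the 8 down.
(3,2) = 13 − 5 = 8 completes the 13 across.

1 3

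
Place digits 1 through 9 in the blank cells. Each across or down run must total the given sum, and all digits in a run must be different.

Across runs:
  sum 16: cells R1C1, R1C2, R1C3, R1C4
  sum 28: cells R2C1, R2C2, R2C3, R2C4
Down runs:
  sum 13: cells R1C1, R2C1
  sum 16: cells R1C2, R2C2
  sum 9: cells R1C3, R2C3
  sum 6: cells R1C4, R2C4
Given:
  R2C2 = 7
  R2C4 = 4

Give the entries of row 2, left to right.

16 in 2 cells must be {7,9}.
R1C2 = 16 − 7 = 9 completes the 16 down.
R1C4 = 6 − 4 = 2 completes the 6 down.
Given what's placed, R2C3 must be 8 to fit the 28 across and 9 down.
Given what's placed, R1C1 must be 4 to fit the 16 across and 13 down.
R1C3 = 16 − 15 = 1 completes the 16 across.
R2C1 = 28 − 19 = 9 completes the 28 across.

9 7 8 4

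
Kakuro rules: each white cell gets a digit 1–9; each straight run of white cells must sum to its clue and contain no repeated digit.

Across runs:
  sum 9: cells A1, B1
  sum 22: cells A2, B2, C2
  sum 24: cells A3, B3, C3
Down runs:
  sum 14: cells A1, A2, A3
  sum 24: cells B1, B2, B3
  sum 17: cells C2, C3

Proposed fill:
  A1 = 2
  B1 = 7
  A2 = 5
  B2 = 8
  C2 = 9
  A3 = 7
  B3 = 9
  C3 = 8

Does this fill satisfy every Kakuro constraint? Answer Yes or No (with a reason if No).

Across: 2+7=9; 5+8+9=22; 7+9+8=24. Down: 2+5+7=14; 7+8+9=24; 9+8=17. No digit repeats within any run.

Yes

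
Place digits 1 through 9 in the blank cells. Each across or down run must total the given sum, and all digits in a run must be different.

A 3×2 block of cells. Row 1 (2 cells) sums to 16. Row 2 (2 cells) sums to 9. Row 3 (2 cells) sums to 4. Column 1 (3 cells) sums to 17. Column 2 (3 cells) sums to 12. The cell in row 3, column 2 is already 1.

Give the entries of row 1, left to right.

9 7

16 in 2 cells must be {7,9}; 4 in 2 cells must be {1,3}.
(3,1) = 4 − 1 = 3 completes the 4 across.
(1,1) = 9: the only remaining digit allowed by both the 16 across and the 17 down.
(1,2) = 16 − 9 = 7 completes the 16 across.
(2,1) = 17 − 12 = 5 completes the 17 down.
(2,2) = 9 − 5 = 4 completes the 9 across.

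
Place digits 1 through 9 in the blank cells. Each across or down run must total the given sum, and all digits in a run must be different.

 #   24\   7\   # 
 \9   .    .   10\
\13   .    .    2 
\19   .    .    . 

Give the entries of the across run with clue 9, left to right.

8 1

24 in 3 cells must be {7,8,9}; 7 in 3 cells must be {1,2,4}.
R2C2 = 4: the only remaining digit allowed by both the 13 across and the 7 down.
Given what's placed, R3C2 must be 2 to fit the 19 across and 7 down.
R3C3 = 10 − 2 = 8 completes the 10 down.
R1C2 = 7 − 6 = 1 completes the 7 down.
R2C1 = 13 − 6 = 7 completes the 13 across.
R3C1 = 19 − 10 = 9 completes the 19 across.
R1C1 = 9 − 1 = 8 completes the 9 across.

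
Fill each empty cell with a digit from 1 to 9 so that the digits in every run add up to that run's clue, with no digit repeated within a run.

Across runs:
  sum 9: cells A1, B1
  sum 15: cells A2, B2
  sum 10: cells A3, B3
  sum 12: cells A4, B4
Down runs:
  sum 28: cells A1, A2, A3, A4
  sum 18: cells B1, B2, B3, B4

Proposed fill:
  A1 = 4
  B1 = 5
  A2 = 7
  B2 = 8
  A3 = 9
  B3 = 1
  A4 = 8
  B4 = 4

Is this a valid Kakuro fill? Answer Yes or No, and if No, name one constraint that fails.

Across: 4+5=9; 7+8=15; 9+1=10; 8+4=12. Down: 4+7+9+8=28; 5+8+1+4=18. No digit repeats within any run.

Yes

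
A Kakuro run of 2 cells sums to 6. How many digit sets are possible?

2 distinct digits from 1–9 sum between 3 and 17.
Enumerating: {1,5}, {2,4}.

2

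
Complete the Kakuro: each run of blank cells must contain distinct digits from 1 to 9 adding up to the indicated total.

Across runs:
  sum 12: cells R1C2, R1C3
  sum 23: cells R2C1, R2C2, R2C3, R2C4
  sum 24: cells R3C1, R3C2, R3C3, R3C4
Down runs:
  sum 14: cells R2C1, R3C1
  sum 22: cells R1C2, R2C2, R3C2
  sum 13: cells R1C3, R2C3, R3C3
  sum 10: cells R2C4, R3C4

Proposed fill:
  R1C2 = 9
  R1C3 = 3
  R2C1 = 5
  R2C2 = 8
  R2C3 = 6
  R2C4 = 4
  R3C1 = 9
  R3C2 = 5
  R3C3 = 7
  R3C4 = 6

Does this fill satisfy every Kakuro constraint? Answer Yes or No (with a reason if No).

No — the across run R3C1–R3C4 sums to 27, not 24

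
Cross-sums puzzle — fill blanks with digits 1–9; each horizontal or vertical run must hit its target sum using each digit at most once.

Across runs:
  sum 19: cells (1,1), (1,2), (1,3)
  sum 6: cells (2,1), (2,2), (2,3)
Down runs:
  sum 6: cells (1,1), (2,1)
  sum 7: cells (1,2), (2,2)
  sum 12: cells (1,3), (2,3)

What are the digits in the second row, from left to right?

6 in 3 cells must be {1,2,3}.
The 6 across and the 12 down share only 3, so (2,3) = 3.
(1,3) = 12 − 3 = 9 completes the 12 down.
Nothing is forced directly, so branch on (1,1), whose candidates are 2 or 4. If (1,1) = 2: then (1,2) would have to be in {8} for the 19 across but in {1,2,3,4,5,6} for the 7 down — contradiction. So (1,1) = 4.
(1,2) = 19 − 13 = 6 completes the 19 across.
(2,1) = 6 − 4 = 2 completes the 6 down.
(2,2) = 6 − 5 = 1 completes the 6 across.

2 1 3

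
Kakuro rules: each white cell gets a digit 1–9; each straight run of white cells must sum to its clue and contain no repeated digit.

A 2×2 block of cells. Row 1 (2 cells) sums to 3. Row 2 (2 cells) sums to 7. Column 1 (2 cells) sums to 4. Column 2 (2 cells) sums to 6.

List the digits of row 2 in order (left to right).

3, 4

3 in 2 cells must be {1,2}; 4 in 2 cells must be {1,3}.
The 3 across and the 4 down share only 1, so (1,1) = 1.
(1,2) = 3 − 1 = 2 completes the 3 across.
(2,1) = 4 − 1 = 3 completes the 4 down.
(2,2) = 7 − 3 = 4 completes the 7 across.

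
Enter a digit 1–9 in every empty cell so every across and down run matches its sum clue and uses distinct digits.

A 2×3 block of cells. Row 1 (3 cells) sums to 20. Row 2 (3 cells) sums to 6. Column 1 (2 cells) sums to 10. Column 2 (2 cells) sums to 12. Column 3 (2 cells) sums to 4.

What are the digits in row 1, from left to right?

6 in 3 cells must be {1,2,3}; 4 in 2 cells must be {1,3}.
The 20 across and the 4 down share only 3, so (1,3) = 3.
The 6 across and the 12 down share only 3, so (2,2) = 3.
(2,3) = 4 − 3 = 1 completes the 4 down.
(1,2) = 12 − 3 = 9 completes the 12 down.
(2,1) = 6 − 4 = 2 completes the 6 across.
(1,1) = 20 − 12 = 8 completes the 20 across.

8, 9, 3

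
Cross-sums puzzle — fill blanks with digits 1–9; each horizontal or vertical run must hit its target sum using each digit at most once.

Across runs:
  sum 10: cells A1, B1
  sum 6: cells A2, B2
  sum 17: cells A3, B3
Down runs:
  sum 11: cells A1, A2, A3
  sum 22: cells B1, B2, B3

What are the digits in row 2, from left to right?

1 5

17 in 2 cells must be {8,9}.
The 6 across and the 22 down share only 5, so B2 = 5.
The 17 across and the 11 down share only 8, so A3 = 8.
B3 = 17 − 8 = 9 completes the 17 across.
B1 = 22 − 14 = 8 completes the 22 down.
A2 = 6 − 5 = 1 completes the 6 across.
A1 = 10 − 8 = 2 completes the 10 across.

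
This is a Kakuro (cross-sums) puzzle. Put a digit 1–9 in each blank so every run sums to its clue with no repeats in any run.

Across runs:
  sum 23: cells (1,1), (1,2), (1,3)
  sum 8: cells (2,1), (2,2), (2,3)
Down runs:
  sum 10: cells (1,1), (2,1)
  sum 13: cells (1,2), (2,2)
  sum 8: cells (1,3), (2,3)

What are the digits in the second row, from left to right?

23 in 3 cells must be {6,8,9}.
The 23 across and the 8 down share only 6, so (1,3) = 6.
(2,3) = 8 − 6 = 2 completes the 8 down.
Given what's placed, (2,1) must be 1 to fit the 8 across and 10 down.
(2,2) = 8 − 3 = 5 completes the 8 across.
(1,1) = 10 − 1 = 9 completes the 10 down.
(1,2) = 23 − 15 = 8 completes the 23 across.

1 5 2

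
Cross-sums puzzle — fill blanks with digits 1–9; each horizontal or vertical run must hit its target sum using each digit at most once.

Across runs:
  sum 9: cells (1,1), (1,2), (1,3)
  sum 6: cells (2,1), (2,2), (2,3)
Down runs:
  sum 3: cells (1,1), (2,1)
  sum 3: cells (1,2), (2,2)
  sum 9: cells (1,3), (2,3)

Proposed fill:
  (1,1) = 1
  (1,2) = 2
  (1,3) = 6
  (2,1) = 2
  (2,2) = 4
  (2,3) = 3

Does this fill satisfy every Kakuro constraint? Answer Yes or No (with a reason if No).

No — the across run (2,1)–(2,3) sums to 9, not 6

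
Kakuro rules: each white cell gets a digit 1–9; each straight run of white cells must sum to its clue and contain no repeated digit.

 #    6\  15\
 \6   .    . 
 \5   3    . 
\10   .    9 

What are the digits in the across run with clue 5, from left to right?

6 in 3 cells must be {1,2,3}.
R2C2 = 5 − 3 = 2 completes the 5 across.
R3C1 = 10 − 9 = 1 completes the 10 across.
R1C1 = 6 − 4 = 2 completes the 6 down.
R1C2 = 6 − 2 = 4 completes the 6 across.

3, 2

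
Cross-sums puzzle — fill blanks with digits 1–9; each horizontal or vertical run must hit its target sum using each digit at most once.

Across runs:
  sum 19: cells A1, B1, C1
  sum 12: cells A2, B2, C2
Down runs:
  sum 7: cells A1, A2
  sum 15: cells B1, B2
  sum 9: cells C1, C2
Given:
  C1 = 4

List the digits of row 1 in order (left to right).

6, 9, 4

A1 = 6: the only remaining digit allowed by both the 19 across and the 7 down.
B1 = 19 − 10 = 9 completes the 19 across.
A2 = 7 − 6 = 1 completes the 7 down.
B2 = 15 − 9 = 6 completes the 15 down.
C2 = 12 − 7 = 5 completes the 12 across.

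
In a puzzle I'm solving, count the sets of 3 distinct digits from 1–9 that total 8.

2

3 distinct digits from 1–9 sum between 6 and 24.
Enumerating: {1,2,5}, {1,3,4}.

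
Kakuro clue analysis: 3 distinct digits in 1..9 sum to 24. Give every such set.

{7,8,9}

3 distinct digits from 1–9 sum between 6 and 24.
Only one set works: {7,8,9}.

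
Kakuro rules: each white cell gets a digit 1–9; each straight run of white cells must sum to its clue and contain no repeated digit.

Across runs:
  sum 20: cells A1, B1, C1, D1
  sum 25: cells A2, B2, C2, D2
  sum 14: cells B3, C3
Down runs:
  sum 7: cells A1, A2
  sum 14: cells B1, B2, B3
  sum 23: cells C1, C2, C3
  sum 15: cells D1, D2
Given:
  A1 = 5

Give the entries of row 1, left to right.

5 1 8 6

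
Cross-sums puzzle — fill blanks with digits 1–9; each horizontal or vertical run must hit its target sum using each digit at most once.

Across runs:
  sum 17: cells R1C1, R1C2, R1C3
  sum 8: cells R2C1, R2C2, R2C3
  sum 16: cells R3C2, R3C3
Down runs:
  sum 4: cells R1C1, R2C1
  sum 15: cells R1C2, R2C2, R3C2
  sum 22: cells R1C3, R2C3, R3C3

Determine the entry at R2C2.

2

16 in 2 cells must be {7,9}; 4 in 2 cells must be {1,3}.
Only 5 fits R2C3 under both its across sum 8 and down sum 22.
Given what's placed, R3C3 must be 9 to fit the 16 across and 22 down.
R1C3 = 22 − 14 = 8 completes the 22 down.
R2C1 = 1: the only remaining digit allowed by both the 8 across and the 4 down.
R2C2 = 8 − 6 = 2 completes the 8 across.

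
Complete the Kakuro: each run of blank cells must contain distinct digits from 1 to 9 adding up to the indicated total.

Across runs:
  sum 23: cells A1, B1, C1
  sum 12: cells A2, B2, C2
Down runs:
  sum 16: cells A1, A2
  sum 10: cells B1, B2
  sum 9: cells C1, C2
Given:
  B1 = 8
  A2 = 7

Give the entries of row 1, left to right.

9 8 6

23 in 3 cells must be {6,8,9}; 16 in 2 cells must be {7,9}.
A1 = 16 − 7 = 9 completes the 16 down.
C1 = 23 − 17 = 6 completes the 23 across.
B2 = 10 − 8 = 2 completes the 10 down.
C2 = 12 − 9 = 3 completes the 12 across.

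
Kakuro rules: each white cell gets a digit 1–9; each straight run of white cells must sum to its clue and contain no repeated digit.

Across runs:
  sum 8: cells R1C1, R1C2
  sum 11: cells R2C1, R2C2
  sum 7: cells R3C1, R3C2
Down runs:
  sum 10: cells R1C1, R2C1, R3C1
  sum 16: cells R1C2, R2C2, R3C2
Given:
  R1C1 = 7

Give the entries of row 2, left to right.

2, 9

R1C2 = 8 − 7 = 1 completes the 8 across.
Given what's placed, R2C1 must be 2 to fit the 11 across and 10 down.
R2C2 = 11 − 2 = 9 completes the 11 across.
R3C1 = 10 − 9 = 1 completes the 10 down.
R3C2 = 7 − 1 = 6 completes the 7 across.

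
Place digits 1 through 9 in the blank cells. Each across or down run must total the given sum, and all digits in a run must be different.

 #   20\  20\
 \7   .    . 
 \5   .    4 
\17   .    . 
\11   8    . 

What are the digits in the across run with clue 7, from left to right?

17 in 2 cells must be {8,9}.
R2C1 = 5 − 4 = 1 completes the 5 across.
R3C1 = 9: the only remaining digit allowed by both the 17 across and the 20 down.
R3C2 = 17 − 9 = 8 completes the 17 across.
R4C2 = 11 − 8 = 3 completes the 11 across.
R1C1 = 20 − 18 = 2 completes the 20 down.
R1C2 = 7 − 2 = 5 completes the 7 across.

2 5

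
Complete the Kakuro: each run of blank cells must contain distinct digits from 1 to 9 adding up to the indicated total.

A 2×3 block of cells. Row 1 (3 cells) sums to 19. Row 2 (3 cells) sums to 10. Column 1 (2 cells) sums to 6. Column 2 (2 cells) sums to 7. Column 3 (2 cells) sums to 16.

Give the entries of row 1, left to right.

16 in 2 cells must be {7,9}.
The 10 across and the 16 down share only 7, so (2,3) = 7.
(1,3) = 16 − 7 = 9 completes the 16 down.
Nothing is forced directly, so branch on (1,1), whose candidates are 2 or 4. If (1,1) = 2: then (1,2) would have to be in {8} for the 19 across but in {1,2,3,4,5,6} for the 7 down — contradiction. So (1,1) = 4.
(1,2) = 19 − 13 = 6 completes the 19 across.
(2,1) = 6 − 4 = 2 completes the 6 down.
(2,2) = 10 − 9 = 1 completes the 10 across.

4 6 9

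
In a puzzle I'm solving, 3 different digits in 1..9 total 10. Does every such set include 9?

No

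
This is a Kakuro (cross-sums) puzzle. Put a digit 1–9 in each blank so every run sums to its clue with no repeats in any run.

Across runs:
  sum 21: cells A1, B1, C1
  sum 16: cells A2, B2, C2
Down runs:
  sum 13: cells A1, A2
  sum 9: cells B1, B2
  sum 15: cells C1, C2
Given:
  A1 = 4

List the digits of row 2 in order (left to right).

9, 1, 6

B1 = 8: the only remaining digit allowed by both the 21 across and the 9 down.
C1 = 21 − 12 = 9 completes the 21 across.
A2 = 13 − 4 = 9 completes the 13 down.
B2 = 9 − 8 = 1 completes the 9 down.
C2 = 16 − 10 = 6 completes the 16 across.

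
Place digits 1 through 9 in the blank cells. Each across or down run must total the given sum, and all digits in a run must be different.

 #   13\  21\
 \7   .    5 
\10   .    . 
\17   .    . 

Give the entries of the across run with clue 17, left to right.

17 in 2 cells must be {8,9}.
R1C1 = 7 − 5 = 2 completes the 7 across.
Given what's placed, R3C1 must be 8 to fit the 17 across and 13 down.
R3C2 = 17 − 8 = 9 completes the 17 across.
R2C1 = 13 − 10 = 3 completes the 13 down.
R2C2 = 10 − 3 = 7 completes the 10 across.

8 9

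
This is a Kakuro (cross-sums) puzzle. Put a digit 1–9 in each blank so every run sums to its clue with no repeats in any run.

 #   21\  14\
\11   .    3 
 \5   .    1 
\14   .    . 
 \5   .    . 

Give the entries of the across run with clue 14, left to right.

R1C1 = 11 − 3 = 8 completes the 11 across.
R2C1 = 5 − 1 = 4 completes the 5 across.
R3C1 = 6: the only remaining digit allowed by both the 14 across and the 21 down.
R3C2 = 14 − 6 = 8 completes the 14 across.
R4C1 = 21 − 18 = 3 completes the 21 down.
R4C2 = 5 − 3 = 2 completes the 5 across.

6, 8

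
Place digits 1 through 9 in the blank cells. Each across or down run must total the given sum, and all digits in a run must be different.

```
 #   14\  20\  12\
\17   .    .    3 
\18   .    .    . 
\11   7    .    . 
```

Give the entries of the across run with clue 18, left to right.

Given what's placed, R3C2 must be 3 to fit the 11 across and 20 down.
R3C3 = 11 − 10 = 1 completes the 11 across.
R2C3 = 12 − 4 = 8 completes the 12 down.
Given what's placed, R2C2 must be 9 to fit the 18 across and 20 down.
R1C2 = 20 − 12 = 8 completes the 20 down.
R2C1 = 18 − 17 = 1 completes the 18 across.
R1C1 = 17 − 11 = 6 completes the 17 across.

1 9 8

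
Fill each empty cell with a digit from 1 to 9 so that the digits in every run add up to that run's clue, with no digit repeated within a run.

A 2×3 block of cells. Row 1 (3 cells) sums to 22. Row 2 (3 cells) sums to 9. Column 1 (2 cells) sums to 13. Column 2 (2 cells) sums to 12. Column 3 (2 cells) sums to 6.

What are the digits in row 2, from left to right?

The 22 across and the 6 down share only 5, so (1,3) = 5.
(2,3) = 6 − 5 = 1 completes the 6 down.
Nothing is forced directly, so branch on (2,1), whose candidates are 5 or 6. If (2,1) = 6: then (1,1) would have to be in {8,9} for the 22 across but in {7} for the 13 down — contradiction. So (2,1) = 5.
(1,1) = 13 − 5 = 8 completes the 13 down.
(1,2) = 22 − 13 = 9 completes the 22 across.
(2,2) = 9 − 6 = 3 completes the 9 across.

5 3 1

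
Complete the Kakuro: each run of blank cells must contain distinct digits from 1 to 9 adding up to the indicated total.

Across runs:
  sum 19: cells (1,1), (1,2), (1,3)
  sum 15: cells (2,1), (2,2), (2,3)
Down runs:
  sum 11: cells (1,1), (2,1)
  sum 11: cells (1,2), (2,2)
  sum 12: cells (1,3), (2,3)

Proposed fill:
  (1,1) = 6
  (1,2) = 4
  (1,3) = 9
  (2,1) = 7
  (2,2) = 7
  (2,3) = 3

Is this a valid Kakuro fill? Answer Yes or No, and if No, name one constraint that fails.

No — the down run (1,1)–(2,1) sums to 13, not 11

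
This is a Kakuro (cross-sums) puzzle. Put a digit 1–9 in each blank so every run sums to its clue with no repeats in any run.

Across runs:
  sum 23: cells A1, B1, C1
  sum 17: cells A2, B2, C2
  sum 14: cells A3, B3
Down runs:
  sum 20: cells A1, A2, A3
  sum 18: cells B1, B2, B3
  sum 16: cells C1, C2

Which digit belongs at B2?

1

23 in 3 cells must be {6,8,9}; 16 in 2 cells must be {7,9}.
Only 9 fits C1 under both its across sum 23 and down sum 16.
C2 = 16 − 9 = 7 completes the 16 down.
Nothing is forced directly, so branch on A1, whose candidates are 6 or 8. If A1 = 8: that forces B1 = 6, A2 = 9, after which B2 would have to be in {1} for the 17 across but in {3,4,5,7,8,9} for the 18 down — contradiction. So A1 = 6.
B1 = 23 − 15 = 8 completes the 23 across.
A2 = 9: the only remaining digit allowed by both the 17 across and the 20 down.
B2 = 17 − 16 = 1 completes the 17 across.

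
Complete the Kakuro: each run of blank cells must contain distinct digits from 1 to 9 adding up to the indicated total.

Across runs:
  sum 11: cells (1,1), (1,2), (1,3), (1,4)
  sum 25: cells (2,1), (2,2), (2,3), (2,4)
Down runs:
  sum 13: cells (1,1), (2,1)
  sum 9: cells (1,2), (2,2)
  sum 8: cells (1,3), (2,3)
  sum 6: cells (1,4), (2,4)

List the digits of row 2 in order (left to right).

8 6 7 4

11 in 4 cells must be {1,2,3,5}.
Only 5 fits (1,1) under both its across sum 11 and down sum 13.
(2,1) = 13 − 5 = 8 completes the 13 down.
Nothing is forced directly, so branch on (1,4), whose candidates are 1 or 2. If (1,4) = 1: that forces (2,4) = 5, (2,2) = 3, after which (2,3) would have to be in {9} for the 25 across but in {1,2,3,5,6,7} for the 8 down — contradiction. So (1,4) = 2.
(2,4) = 6 − 2 = 4 completes the 6 down.
No cell is forced outright now. (2,2) can only be 6 or 7 (the digits allowed by both its 25 across and its 9 down). If (2,2) = 7: then (1,2) would have to be in {1,3} for the 11 across but in {2} for the 9 down — contradiction. So (2,2) = 6.
(1,2) = 9 − 6 = 3 completes the 9 down.
(1,3) = 11 − 10 = 1 completes the 11 across.
(2,3) = 25 − 18 = 7 completes the 25 across.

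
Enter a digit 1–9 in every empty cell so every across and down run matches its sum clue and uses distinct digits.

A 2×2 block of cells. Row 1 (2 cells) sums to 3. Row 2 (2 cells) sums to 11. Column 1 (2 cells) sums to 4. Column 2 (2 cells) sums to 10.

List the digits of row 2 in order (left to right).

3 in 2 cells must be {1,2}; 4 in 2 cells must be {1,3}.
The 3 across and the 4 down share only 1, so (1,1) = 1.
(1,2) = 3 − 1 = 2 completes the 3 across.
(2,1) = 4 − 1 = 3 completes the 4 down.
(2,2) = 11 − 3 = 8 completes the 11 across.

3, 8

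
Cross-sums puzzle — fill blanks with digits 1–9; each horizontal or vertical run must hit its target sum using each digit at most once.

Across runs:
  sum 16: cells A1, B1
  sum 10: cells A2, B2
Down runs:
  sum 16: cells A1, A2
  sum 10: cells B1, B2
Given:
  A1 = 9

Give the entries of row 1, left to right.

9 7

16 in 2 cells must be {7,9}.
B1 = 16 − 9 = 7 completes the 16 across.
A2 = 16 − 9 = 7 completes the 16 down.
B2 = 10 − 7 = 3 completes the 10 across.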